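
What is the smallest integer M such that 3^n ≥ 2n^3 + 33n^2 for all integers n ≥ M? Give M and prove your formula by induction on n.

At n = 7: 2187 < 2303, so the inequality fails and M ≥ 8. We prove 3^n ≥ 2n^3 + 33n^2 for all n ≥ 8.
Base case (n = 8): 3^n = 6561 and 2n^3 + 33n^2 = 3136, so 6561 ≥ 3136.
Suppose the result is true for n = p, so 3^p ≥ 2p^3 + 33p^2.
Then 3^(p + 1) = 3·(3^p) ≥ 3·(2p^3 + 33p^2).
Also, for p ≥ 8 we have 3·(2p^3 + 33p^2) ≥ 2(p+1)^3 + 33(p+1)^2, since 3·(2p^3 + 33p^2) − (2(p+1)^3 + 33(p+1)^2) = 4p^3 + 60p^2 - 72p - 35, which is nonnegative for all p ≥ 8.
Combining, 3^(p + 1) ≥ 2(p+1)^3 + 33(p+1)^2.
By induction, the statement is established for all n ≥ 8.
Hence the smallest such M is 8.

M = 8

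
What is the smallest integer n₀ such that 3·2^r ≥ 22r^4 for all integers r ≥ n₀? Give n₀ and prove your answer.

At r = 20: 3145728 < 3520000, so the inequality fails and n₀ ≥ 21. We prove 3·2^r ≥ 22r^4 for all r ≥ 21.
Base case (r = 21): 3·2^r = 6291456 and 22r^4 = 4278582, so 6291456 ≥ 4278582.
Inductive step: assume the claim holds for r = i, so 3·2^i ≥ 22i^4.
Then 3·2^(i + 1) = 2·(3·2^i) ≥ 2·(22i^4).
Also, for i ≥ 21 we have 2·(22i^4) ≥ 22(i+1)^4, since 2 ≥ (1 + 1/i)^4 for all i ≥ 21.
Combining, 3·2^(i + 1) ≥ 22(i+1)^4.
Hence, by induction on r, the claim holds for every r ≥ 21.
Hence the smallest such n₀ is 21.

n₀ = 21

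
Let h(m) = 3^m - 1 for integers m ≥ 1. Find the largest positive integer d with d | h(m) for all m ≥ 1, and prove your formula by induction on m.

d = 2

Computing the first values: h(1) = 2 and h(2) = 8; gcd(2, 8) = 2, so d ≤ 2.
We prove 2 | 3^m - 1 for all m ≥ 1 by induction on m.
For the base case m = 1: h(1) = 2 = 2·(1), so 2 | h(1).
Inductive step: assume the claim holds for m = p, i.e. 2 | h(p). Then
3^{p+1} − 1^{p+1} = 3·3^p − 1·1^p = 3·(3^p − 1^p) + (2)·1^p. The first term is divisible by 2 by the inductive hypothesis, and the second term (2)·1^p is divisible by 2 since 2 | 2. Hence 2 | h(p+1).
Hence, by induction on m, the claim holds for every m ≥ 1.
Therefore the largest such d is 2.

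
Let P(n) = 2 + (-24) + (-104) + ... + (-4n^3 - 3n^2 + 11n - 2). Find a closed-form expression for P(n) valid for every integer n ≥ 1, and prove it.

P(n) = -n(n^3 + 3n^2 - 3n - 3)

We claim P(n) = -n(n^3 + 3n^2 - 3n - 3) for all n ≥ 1.
Base step (n = 1): P(1) = 2, and the closed form gives 2. They agree.
Inductive step: suppose the statement holds for some r ≥ 1, so P(r) = r(-r^3 - 3r^2 + 3r + 3).
Then P(r+1) = P(r) + (-4r^3 - 15r^2 - 7r + 2) = (r(-r^3 - 3r^2 + 3r + 3)) + (-4r^3 - 15r^2 - 7r + 2).
Simplifying, P(r+1) = -(r + 1)(r^3 + 6r^2 + 6r - 2) = -(r+1)((r+1)^3 + 3(r+1)^2 - 3(r+1) - 3),
which is the closed form with n = r+1.
By induction, the statement is established for all n ≥ 1.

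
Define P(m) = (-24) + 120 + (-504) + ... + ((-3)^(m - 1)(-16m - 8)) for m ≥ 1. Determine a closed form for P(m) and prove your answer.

P(m) = (-3)^m(4m + 3) - 3

We claim P(m) = (-3)^m(4m + 3) - 3 for all m ≥ 1.
Base case (m = 1): P(1) = -24, and the closed form gives -24. They agree.
Suppose the result is true for m = p, so P(p) = (-3)^p(4p + 3) - 3.
Then P(p+1) = P(p) + ((-3)^p(-16p - 24)) = ((-3)^p(4p + 3) - 3) + ((-3)^p(-16p - 24)).
Simplifying, P(p+1) = -12(-3)^p·p - 21(-3)^p - 3 = (-3)^(p+1)(4(p+1) + 3) - 3,
which is the closed form with m = p+1.
By induction, the statement is established for all m ≥ 1.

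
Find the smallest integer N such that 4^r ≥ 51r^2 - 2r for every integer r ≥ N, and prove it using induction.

At r = 5: 1024 < 1265, so the inequality fails and N ≥ 6. We prove 4^r ≥ 51r^2 - 2r for all r ≥ 6.
For the base case r = 6: 4^r = 4096 and 51r^2 - 2r = 1824, so 4096 ≥ 1824.
For the inductive step, assume it holds for an arbitrary p ≥ 6, so 4^p ≥ 51p^2 - 2p.
Then 4^(p + 1) = 4·(4^p) ≥ 4·(51p^2 - 2p).
Also, for p ≥ 6 we have 4·(51p^2 - 2p) ≥ 51(p+1)^2 - 2(p+1), since 4·(51p^2 - 2p) − (51(p+1)^2 - 2(p+1)) = 153p^2 - 108p - 49, which is nonnegative for all p ≥ 6.
Combining, 4^(p + 1) ≥ 51(p+1)^2 - 2(p+1).
This completes the induction.
Hence the smallest such N is 6.

N = 6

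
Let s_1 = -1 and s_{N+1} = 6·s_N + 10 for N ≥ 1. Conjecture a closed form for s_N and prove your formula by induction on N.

s_N = 6^(N - 1) - 2

Computing the first terms: s_1 = -1, s_2 = 4, s_3 = 34. This suggests s_N = 6^(N - 1) - 2.
Base step (N = 1): the formula gives -1 = -1 = s_1.
For the inductive step, assume it holds for an arbitrary k ≥ 1, so s_k = 6^(k - 1) - 2.
Then s_{k+1} = 6·s_k + 10 = 6·(6^(k - 1) - 2) + 10 = 6^k - 2 = 6^((k+1) - 1) - 2,
which is the claimed formula at N = k+1.
By the principle of mathematical induction, the result holds for all N ≥ 1.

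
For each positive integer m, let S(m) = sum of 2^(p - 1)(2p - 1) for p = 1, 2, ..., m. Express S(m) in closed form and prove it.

We claim S(m) = 2^m(2m - 3) + 3 for all m ≥ 1.
Base step (m = 1): S(1) = 1, and the closed form gives 1. They agree.
Inductive step: suppose the statement holds for some p ≥ 1, so S(p) = 2^p(2p - 3) + 3.
Then S(p+1) = S(p) + (2^p(2p + 1)) = (2^p(2p - 3) + 3) + (2^p(2p + 1)).
Simplifying, S(p+1) = -2^(p + 1) + 2^(p + 2)p + 3 = 2^(p+1)(2(p+1) - 3) + 3,
which is the closed form with m = p+1.
By induction, the statement is established for all m ≥ 1.

S(m) = 2^m(2m - 3) + 3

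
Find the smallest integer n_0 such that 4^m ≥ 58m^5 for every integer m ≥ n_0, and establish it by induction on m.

At m = 11: 4194304 < 9340958, so the inequality fails and n_0 ≥ 12. We prove 4^m ≥ 58m^5 for all m ≥ 12.
Base case (m = 12): 4^m = 16777216 and 58m^5 = 14432256, so 16777216 ≥ 14432256.
Suppose the result is true for m = k, so 4^k ≥ 58k^5.
Then 4^(k + 1) = 4·(4^k) ≥ 4·(58k^5).
Also, for k ≥ 12 we have 4·(58k^5) ≥ 58(k+1)^5, since 4 ≥ (1 + 1/k)^5 for all k ≥ 12.
Combining, 4^(k + 1) ≥ 58(k+1)^5.
This completes the induction.
Hence the smallest such n_0 is 12.

n_0 = 12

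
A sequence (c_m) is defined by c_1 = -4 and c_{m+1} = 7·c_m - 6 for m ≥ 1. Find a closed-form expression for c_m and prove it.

c_m = -5·7^(m - 1) + 1

Computing the first terms: c_1 = -4, c_2 = -34, c_3 = -244. This suggests c_m = -5·7^(m - 1) + 1.
When m = 1: the formula gives -4 = -4 = c_1.
Inductive step: suppose the statement holds for some i ≥ 1, so c_i = -5·7^(i - 1) + 1.
Then c_{i+1} = 7·c_i - 6 = 7·(-5·7^(i - 1) + 1) - 6 = -5·7^i + 1 = -5·7^((i+1) - 1) + 1,
which is the claimed formula at m = i+1.
By induction, the statement is established for all m ≥ 1.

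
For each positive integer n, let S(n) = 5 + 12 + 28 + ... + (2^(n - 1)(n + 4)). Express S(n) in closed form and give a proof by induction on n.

S(n) = 2^n(n + 3) - 3

We claim S(n) = 2^n(n + 3) - 3 for all n ≥ 1.
Base case (n = 1): S(1) = 5, and the closed form gives 5. They agree.
Inductive step: assume the claim holds for n = j, so S(j) = 2^j(j + 3) - 3.
Then S(j+1) = S(j) + (2^j(j + 5)) = (2^j(j + 3) - 3) + (2^j(j + 5)).
Simplifying, S(j+1) = 2^(j + 1)j + 2^(j + 3) - 3 = 2^(j+1)((j+1) + 3) - 3,
which is the closed form with n = j+1.
By the principle of mathematical induction, the result holds for all n ≥ 1.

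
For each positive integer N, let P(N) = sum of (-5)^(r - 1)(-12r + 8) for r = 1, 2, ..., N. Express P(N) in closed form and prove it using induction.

We claim P(N) = (-5)^N(2N - 1) + 1 for all N ≥ 1.
For the base case N = 1: P(1) = -4, and the closed form gives -4. They agree.
Inductive step: suppose the statement holds for some r ≥ 1, so P(r) = (-5)^r(2r - 1) + 1.
Then P(r+1) = P(r) + ((-5)^r(-12r - 4)) = ((-5)^r(2r - 1) + 1) + ((-5)^r(-12r - 4)).
Simplifying, P(r+1) = -10(-5)^r·r - 5(-5)^r + 1 = (-5)^(r+1)(2(r+1) - 1) + 1,
which is the closed form with N = r+1.
Hence, by induction on N, the claim holds for every N ≥ 1.

P(N) = (-5)^N(2N - 1) + 1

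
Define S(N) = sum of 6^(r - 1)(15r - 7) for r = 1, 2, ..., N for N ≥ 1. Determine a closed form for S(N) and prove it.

We claim S(N) = 6^N(3N - 2) + 2 for all N ≥ 1.
When N = 1: S(1) = 8, and the closed form gives 8. They agree.
For the inductive step, assume it holds for an arbitrary r ≥ 1, so S(r) = 6^r(3r - 2) + 2.
Then S(r+1) = S(r) + (6^r(15r + 8)) = (6^r(3r - 2) + 2) + (6^r(15r + 8)).
Simplifying, S(r+1) = 18·6^r·r + 6·6^r + 2 = 6^(r+1)(3(r+1) - 2) + 2,
which is the closed form with N = r+1.
By induction, the statement is established for all N ≥ 1.

S(N) = 6^N(3N - 2) + 2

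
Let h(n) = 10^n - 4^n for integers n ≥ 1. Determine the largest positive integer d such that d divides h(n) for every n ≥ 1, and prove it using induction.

Computing the first values: h(1) = 6 and h(2) = 84; gcd(6, 84) = 6, so d ≤ 6.
We prove 6 | 10^n - 4^n for all n ≥ 1 by induction on n.
Base case (n = 1): h(1) = 6 = 6·(1), so 6 | h(1).
Inductive step: suppose the statement holds for some k ≥ 1, i.e. 6 | h(k). Then
10^{k+1} − 4^{k+1} = 10·10^k − 4·4^k = 10·(10^k − 4^k) + (6)·4^k. The first term is divisible by 6 by the inductive hypothesis, and the second term (6)·4^k is divisible by 6 since 6 | 6. Hence 6 | h(k+1).
By induction, the statement is established for all n ≥ 1.
Therefore the largest such d is 6.

d = 6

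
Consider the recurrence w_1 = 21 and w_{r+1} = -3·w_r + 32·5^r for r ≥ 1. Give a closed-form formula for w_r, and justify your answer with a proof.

w_r = (-3)^(r - 1) + 4·5^r

Computing the first terms: w_1 = 21, w_2 = 97, w_3 = 509. This suggests w_r = (-3)^(r - 1) + 4·5^r.
When r = 1: the formula gives 21 = 21 = w_1.
Suppose the result is true for r = i, so w_i = (-3)^(i - 1) + 4·5^i.
Then w_{i+1} = -3·w_i + 32·5^i = -3·((-3)^(i - 1) + 4·5^i) + 32·5^i = (-3)^i + 4·5^(i + 1) = (-3)^((i+1) - 1) + 4·5^(i+1),
which is the claimed formula at r = i+1.
Hence, by induction on r, the claim holds for every r ≥ 1.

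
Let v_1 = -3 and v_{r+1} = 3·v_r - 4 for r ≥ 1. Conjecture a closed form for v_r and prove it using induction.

Computing the first terms: v_1 = -3, v_2 = -13, v_3 = -43. This suggests v_r = -5·3^(r - 1) + 2.
When r = 1: the formula gives -3 = -3 = v_1.
For the inductive step, assume it holds for an arbitrary k ≥ 1, so v_k = -5·3^(k - 1) + 2.
Then v_{k+1} = 3·v_k - 4 = 3·(-5·3^(k - 1) + 2) - 4 = -5·3^k + 2 = -5·3^((k+1) - 1) + 2,
which is the claimed formula at r = k+1.
By the principle of mathematical induction, the result holds for all r ≥ 1.

v_r = -5·3^(r - 1) + 2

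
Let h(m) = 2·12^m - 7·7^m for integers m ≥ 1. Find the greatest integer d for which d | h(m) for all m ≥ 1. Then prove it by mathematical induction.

Computing the first values: h(1) = -25 and h(2) = -55; gcd(-25, -55) = 5, so d ≤ 5.
We prove 5 | 2·12^m - 7·7^m for all m ≥ 1 by induction on m.
Base case (m = 1): h(1) = -25 = 5·(-5), so 5 | h(1).
Inductive step: assume the claim holds for m = p, i.e. 5 | h(p). Then
h(p+1) − 12·h(p) = (2·12^(p+1) - 7·7^(p+1)) − 12·(2·12^p - 7·7^p) = (-7)·7^p·(7 − 12) = (35)·7^p. Since 5 | h(p) by the inductive hypothesis, 5 | 12·h(p); and 5 | 35 since 35 = 5·7. Therefore 5 | h(p+1).
This completes the induction.
Therefore the largest such d is 5.

d = 5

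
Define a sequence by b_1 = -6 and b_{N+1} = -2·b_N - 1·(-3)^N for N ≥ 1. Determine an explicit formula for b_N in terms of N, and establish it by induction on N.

Computing the first terms: b_1 = -6, b_2 = 15, b_3 = -39. This suggests b_N = -3(-2)^(N - 1) + (-3)^N.
Base case (N = 1): the formula gives -6 = -6 = b_1.
Inductive step: suppose the statement holds for some i ≥ 1, so b_i = -3(-2)^(i - 1) + (-3)^i.
Then b_{i+1} = -2·b_i - 1·(-3)^i = -2·(-3(-2)^(i - 1) + (-3)^i) - 1·(-3)^i = -3(-2)^i + (-3)^(i + 1) = -3(-2)^((i+1) - 1) + (-3)^(i+1),
which is the claimed formula at N = i+1.
By induction, the statement is established for all N ≥ 1.

b_N = -3(-2)^(N - 1) + (-3)^N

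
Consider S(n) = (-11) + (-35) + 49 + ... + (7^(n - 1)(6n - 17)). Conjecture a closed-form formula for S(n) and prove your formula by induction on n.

S(n) = 7^n(n - 3) + 3

We claim S(n) = 7^n(n - 3) + 3 for all n ≥ 1.
For the base case n = 1: S(1) = -11, and the closed form gives -11. They agree.
Inductive step: assume the claim holds for n = k, so S(k) = 7^k(k - 3) + 3.
Then S(k+1) = S(k) + (7^k(6k - 11)) = (7^k(k - 3) + 3) + (7^k(6k - 11)).
Simplifying, S(k+1) = 7·7^k·k - 14·7^k + 3 = 7^(k+1)((k+1) - 3) + 3,
which is the closed form with n = k+1.
Hence, by induction on n, the claim holds for every n ≥ 1.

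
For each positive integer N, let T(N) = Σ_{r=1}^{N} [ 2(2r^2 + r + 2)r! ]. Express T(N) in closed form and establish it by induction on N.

We claim T(N) = (4N + 2)(N + 1)! - 2 for all N ≥ 1.
Base step (N = 1): T(1) = 10, and the closed form gives 10. They agree.
For the inductive step, assume it holds for an arbitrary r ≥ 1, so T(r) = (4r + 2)(r + 1)! - 2.
Then T(r+1) = T(r) + (2(2r^2 + 5r + 5)(r + 1)!) = ((4r + 2)(r + 1)! - 2) + (2(2r^2 + 5r + 5)(r + 1)!).
Simplifying, T(r+1) = (4(r+1) + 2)((r+1) + 1)! - 2,
which is the closed form with N = r+1.
By induction, the statement is established for all N ≥ 1.

T(N) = (4N + 2)(N + 1)! - 2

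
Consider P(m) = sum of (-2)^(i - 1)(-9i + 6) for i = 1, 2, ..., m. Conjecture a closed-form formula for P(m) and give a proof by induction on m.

We claim P(m) = (-2)^m(3m - 1) + 1 for all m ≥ 1.
For the base case m = 1: P(1) = -3, and the closed form gives -3. They agree.
Inductive step: suppose the statement holds for some i ≥ 1, so P(i) = (-2)^i(3i - 1) + 1.
Then P(i+1) = P(i) + ((-2)^i(-9i - 3)) = ((-2)^i(3i - 1) + 1) + ((-2)^i(-9i - 3)).
Simplifying, P(i+1) = -6(-2)^i·i - 4(-2)^i + 1 = (-2)^(i+1)(3(i+1) - 1) + 1,
which is the closed form with m = i+1.
Hence, by induction on m, the claim holds for every m ≥ 1.

P(m) = (-2)^m(3m - 1) + 1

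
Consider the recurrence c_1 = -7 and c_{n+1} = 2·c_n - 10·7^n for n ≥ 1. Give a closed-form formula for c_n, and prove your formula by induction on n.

c_n = 7·2^(n - 1) - 2·7^n

Computing the first terms: c_1 = -7, c_2 = -84, c_3 = -658. This suggests c_n = 7·2^(n - 1) - 2·7^n.
When n = 1: the formula gives -7 = -7 = c_1.
For the inductive step, assume it holds for an arbitrary j ≥ 1, so c_j = 7·2^(j - 1) - 2·7^j.
Then c_{j+1} = 2·c_j - 10·7^j = 2·(7·2^(j - 1) - 2·7^j) - 10·7^j = 7·2^j - 2·7^(j + 1) = 7·2^((j+1) - 1) - 2·7^(j+1),
which is the claimed formula at n = j+1.
By induction, the statement is established for all n ≥ 1.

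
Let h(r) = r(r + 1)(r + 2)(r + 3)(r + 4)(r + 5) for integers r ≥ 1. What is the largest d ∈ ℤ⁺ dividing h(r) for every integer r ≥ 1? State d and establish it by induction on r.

Computing the first values: h(1) = 720 and h(2) = 5040; gcd(720, 5040) = 720, so d ≤ 720.
We prove 720 | r(r + 1)(r + 2)(r + 3)(r + 4)(r + 5) for all r ≥ 1 by induction on r.
Base step (r = 1): h(1) = 720 = 720·(1), so 720 | h(1).
Suppose the result is true for r = m, i.e. 720 | h(m). Then
h(m+1) − h(m) = (m+1)·(m+2)·(m+3)·(m+4)·(m+5)·(m+6) − m·(m+1)·(m+2)·(m+3)·(m+4)·(m+5) = (m+1)·(m+2)·(m+3)·(m+4)·(m+5)·[(m+6) − m] = 6·(m+1)·(m+2)·(m+3)·(m+4)·(m+5). The product of 5 consecutive integers is divisible by (5)! = 120, so h(m+1) − h(m) is divisible by 6·120 = 720. By the inductive hypothesis 720 | h(m), hence 720 | h(m+1).
By the principle of mathematical induction, the result holds for all r ≥ 1.
Therefore the largest such d is 720.

d = 720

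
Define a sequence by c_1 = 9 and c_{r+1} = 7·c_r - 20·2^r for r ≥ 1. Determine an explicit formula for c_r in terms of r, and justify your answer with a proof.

Computing the first terms: c_1 = 9, c_2 = 23, c_3 = 81. This suggests c_r = 2^(r + 2) + 7^(r - 1).
When r = 1: the formula gives 9 = 9 = c_1.
Inductive step: suppose the statement holds for some p ≥ 1, so c_p = 2^(p + 2) + 7^(p - 1).
Then c_{p+1} = 7·c_p - 20·2^p = 7·(2^(p + 2) + 7^(p - 1)) - 20·2^p = 2^(p + 3) + 7^p = 2^((p+1) + 2) + 7^((p+1) - 1),
which is the claimed formula at r = p+1.
By induction, the statement is established for all r ≥ 1.

c_r = 2^(r + 2) + 7^(r - 1)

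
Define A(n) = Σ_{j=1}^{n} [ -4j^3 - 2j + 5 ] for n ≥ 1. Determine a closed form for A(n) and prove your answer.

We claim A(n) = -n(n^3 + 2n^2 + 2n - 4) for all n ≥ 1.
When n = 1: A(1) = -1, and the closed form gives -1. They agree.
Inductive step: suppose the statement holds for some j ≥ 1, so A(j) = j(-j^3 - 2j^2 - 2j + 4).
Then A(j+1) = A(j) + (-2j - 4(j + 1)^3 + 3) = (j(-j^3 - 2j^2 - 2j + 4)) + (-2j - 4(j + 1)^3 + 3).
Simplifying, A(j+1) = -(j + 1)(j^3 + 5j^2 + 9j + 1) = -(j+1)((j+1)^3 + 2(j+1)^2 + 2(j+1) - 4),
which is the closed form with n = j+1.
By the principle of mathematical induction, the result holds for all n ≥ 1.

A(n) = -n(n^3 + 2n^2 + 2n - 4)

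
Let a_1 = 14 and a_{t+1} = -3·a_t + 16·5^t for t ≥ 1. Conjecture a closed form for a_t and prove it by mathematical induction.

a_t = 4(-3)^(t - 1) + 2·5^t

Computing the first terms: a_1 = 14, a_2 = 38, a_3 = 286. This suggests a_t = 4(-3)^(t - 1) + 2·5^t.
When t = 1: the formula gives 14 = 14 = a_1.
Suppose the result is true for t = r, so a_r = 4(-3)^(r - 1) + 2·5^r.
Then a_{r+1} = -3·a_r + 16·5^r = -3·(4(-3)^(r - 1) + 2·5^r) + 16·5^r = 4(-3)^r + 2·5^(r + 1) = 4(-3)^((r+1) - 1) + 2·5^(r+1),
which is the claimed formula at t = r+1.
By induction, the statement is established for all t ≥ 1.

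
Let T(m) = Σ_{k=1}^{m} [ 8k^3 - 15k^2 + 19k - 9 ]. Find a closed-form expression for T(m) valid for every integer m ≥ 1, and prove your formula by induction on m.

We claim T(m) = m(2m - 1)(m^2 + 2) for all m ≥ 1.
Base step (m = 1): T(1) = 3, and the closed form gives 3. They agree.
Inductive step: assume the claim holds for m = k, so T(k) = k(2k^3 - k^2 + 4k - 2).
Then T(k+1) = T(k) + (8k^3 + 9k^2 + 13k + 3) = (k(2k^3 - k^2 + 4k - 2)) + (8k^3 + 9k^2 + 13k + 3).
Simplifying, T(k+1) = (k + 1)(2k + 1)(k^2 + 2k + 3) = (k+1)(2(k+1) - 1)((k+1)^2 + 2),
which is the closed form with m = k+1.
By the principle of mathematical induction, the result holds for all m ≥ 1.

T(m) = m(2m - 1)(m^2 + 2)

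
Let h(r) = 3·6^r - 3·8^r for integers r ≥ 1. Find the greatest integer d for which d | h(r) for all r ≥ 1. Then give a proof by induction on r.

Computing the first values: h(1) = -6 and h(2) = -84; gcd(-6, -84) = 6, so d ≤ 6.
We prove 6 | 3·6^r - 3·8^r for all r ≥ 1 by induction on r.
Base case (r = 1): h(1) = -6 = 6·(-1), so 6 | h(1).
For the inductive step, assume it holds for an arbitrary m ≥ 1, i.e. 6 | h(m). Then
h(m+1) − 8·h(m) = (3·6^(m+1) - 3·8^(m+1)) − 8·(3·6^m - 3·8^m) = (3)·6^m·(6 − 8) = (-6)·6^m. Since 6 | h(m) by the inductive hypothesis, 6 | 8·h(m); and 6 | -6 since -6 = 6·-1. Therefore 6 | h(m+1).
By induction, the statement is established for all r ≥ 1.
Therefore the largest such d is 6.

d = 6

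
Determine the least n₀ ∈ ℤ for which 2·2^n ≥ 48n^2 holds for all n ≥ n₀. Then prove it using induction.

n₀ = 12

At n = 11: 4096 < 5808, so the inequality fails and n₀ ≥ 12. We prove 2·2^n ≥ 48n^2 for all n ≥ 12.
For the base case n = 12: 2·2^n = 8192 and 48n^2 = 6912, so 8192 ≥ 6912.
For the inductive step, assume it holds for an arbitrary m ≥ 12, so 2·2^m ≥ 48m^2.
Then 2·2^(m + 1) = 2·(2·2^m) ≥ 2·(48m^2).
Also, for m ≥ 12 we have 2·(48m^2) ≥ 48(m+1)^2, since 2 ≥ (1 + 1/m)^2 for all m ≥ 12.
Combining, 2·2^(m + 1) ≥ 48(m+1)^2.
By the principle of mathematical induction, the result holds for all n ≥ 12.
Hence the smallest such n₀ is 12.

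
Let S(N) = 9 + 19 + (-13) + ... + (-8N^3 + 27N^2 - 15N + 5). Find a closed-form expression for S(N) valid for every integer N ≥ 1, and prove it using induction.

We claim S(N) = -N(2N^3 - 5N^2 - 4N - 2) for all N ≥ 1.
For the base case N = 1: S(1) = 9, and the closed form gives 9. They agree.
Inductive step: assume the claim holds for N = r, so S(r) = r(-2r^3 + 5r^2 + 4r + 2).
Then S(r+1) = S(r) + (-8r^3 + 3r^2 + 15r + 9) = (r(-2r^3 + 5r^2 + 4r + 2)) + (-8r^3 + 3r^2 + 15r + 9).
Simplifying, S(r+1) = -(r + 1)(2r^3 + r^2 - 8r - 9) = -(r+1)(2(r+1)^3 - 5(r+1)^2 - 4(r+1) - 2),
which is the closed form with N = r+1.
This completes the induction.

S(N) = -N(2N^3 - 5N^2 - 4N - 2)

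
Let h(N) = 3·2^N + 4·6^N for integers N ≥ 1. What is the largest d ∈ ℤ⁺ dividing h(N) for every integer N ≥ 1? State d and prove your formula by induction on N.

Computing the first values: h(1) = 30 and h(2) = 156; gcd(30, 156) = 6, so d ≤ 6.
We prove 6 | 3·2^N + 4·6^N for all N ≥ 1 by induction on N.
For the base case N = 1: h(1) = 30 = 6·(5), so 6 | h(1).
Suppose the result is true for N = p, i.e. 6 | h(p). Then
h(p+1) − 6·h(p) = (3·2^(p+1) + 4·6^(p+1)) − 6·(3·2^p + 4·6^p) = (3)·2^p·(2 − 6) = (-12)·2^p. Since 6 | h(p) by the inductive hypothesis, 6 | 6·h(p); and 6 | -12 since -12 = 6·-2. Therefore 6 | h(p+1).
This completes the induction.
Therefore the largest such d is 6.

d = 6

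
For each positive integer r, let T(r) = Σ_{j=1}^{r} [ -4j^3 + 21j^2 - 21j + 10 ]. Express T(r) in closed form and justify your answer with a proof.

We claim T(r) = -r(r^3 - 5r^2 + r - 3) for all r ≥ 1.
Base step (r = 1): T(1) = 6, and the closed form gives 6. They agree.
Inductive step: assume the claim holds for r = j, so T(j) = j(-j^3 + 5j^2 - j + 3).
Then T(j+1) = T(j) + (-4j^3 + 9j^2 + 9j + 6) = (j(-j^3 + 5j^2 - j + 3)) + (-4j^3 + 9j^2 + 9j + 6).
Simplifying, T(j+1) = -(j + 1)(j^3 - 2j^2 - 6j - 6) = -(j+1)((j+1)^3 - 5(j+1)^2 + (j+1) - 3),
which is the closed form with r = j+1.
By the principle of mathematical induction, the result holds for all r ≥ 1.

T(r) = -r(r^3 - 5r^2 + r - 3)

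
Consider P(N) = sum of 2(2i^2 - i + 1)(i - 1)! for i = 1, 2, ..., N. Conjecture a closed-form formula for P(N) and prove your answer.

We claim P(N) = (4N + 2)N! - 2 for all N ≥ 1.
When N = 1: P(1) = 4, and the closed form gives 4. They agree.
Inductive step: suppose the statement holds for some i ≥ 1, so P(i) = (4i + 2)i! - 2.
Then P(i+1) = P(i) + (2(2i^2 + 3i + 2)i!) = ((4i + 2)i! - 2) + (2(2i^2 + 3i + 2)i!).
Simplifying, P(i+1) = (4(i+1) + 2)(i+1)! - 2,
which is the closed form with N = i+1.
By induction, the statement is established for all N ≥ 1.

P(N) = (4N + 2)N! - 2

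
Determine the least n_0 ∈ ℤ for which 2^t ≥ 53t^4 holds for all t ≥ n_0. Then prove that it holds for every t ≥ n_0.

n_0 = 25

At t = 24: 16777216 < 17584128, so the inequality fails and n_0 ≥ 25. We prove 2^t ≥ 53t^4 for all t ≥ 25.
Base case (t = 25): 2^t = 33554432 and 53t^4 = 20703125, so 33554432 ≥ 20703125.
For the inductive step, assume it holds for an arbitrary j ≥ 25, so 2^j ≥ 53j^4.
Then 2^(j + 1) = 2·(2^j) ≥ 2·(53j^4).
Also, for j ≥ 25 we have 2·(53j^4) ≥ 53(j+1)^4, since 2 ≥ (1 + 1/j)^4 for all j ≥ 25.
Combining, 2^(j + 1) ≥ 53(j+1)^4.
By the principle of mathematical induction, the result holds for all t ≥ 25.
Hence the smallest such n_0 is 25.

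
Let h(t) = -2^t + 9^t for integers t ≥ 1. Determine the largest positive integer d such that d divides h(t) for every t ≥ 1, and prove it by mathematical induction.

d = 7

Computing the first values: h(1) = 7 and h(2) = 77; gcd(7, 77) = 7, so d ≤ 7.
We prove 7 | -2^t + 9^t for all t ≥ 1 by induction on t.
For the base case t = 1: h(1) = 7 = 7·(1), so 7 | h(1).
Suppose the result is true for t = m, i.e. 7 | h(m). Then
9^{m+1} − 2^{m+1} = 9·9^m − 2·2^m = 9·(9^m − 2^m) + (7)·2^m. The first term is divisible by 7 by the inductive hypothesis, and the second term (7)·2^m is divisible by 7 since 7 | 7. Hence 7 | h(m+1).
This completes the induction.
Therefore the largest such d is 7.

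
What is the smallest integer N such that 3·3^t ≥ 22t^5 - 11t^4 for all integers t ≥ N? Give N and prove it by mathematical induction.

N = 14

At t = 13: 4782969 < 7854275, so the inequality fails and N ≥ 14. We prove 3·3^t ≥ 22t^5 - 11t^4 for all t ≥ 14.
Base step (t = 14): 3·3^t = 14348907 and 22t^5 - 11t^4 = 11409552, so 14348907 ≥ 11409552.
For the inductive step, assume it holds for an arbitrary m ≥ 14, so 3·3^m ≥ 22m^5 - 11m^4.
Then 3·3^(m + 1) = 3·(3·3^m) ≥ 3·(22m^5 - 11m^4).
Also, for m ≥ 14 we have 3·(22m^5 - 11m^4) ≥ 22(m+1)^5 - 11(m+1)^4, since 3·(22m^5 - 11m^4) − (22(m+1)^5 - 11(m+1)^4) = 44m^5 - 132m^4 - 176m^3 - 154m^2 - 66m - 11, which is nonnegative for all m ≥ 14.
Combining, 3·3^(m + 1) ≥ 22(m+1)^5 - 11(m+1)^4.
By the principle of mathematical induction, the result holds for all t ≥ 14.
Hence the smallest such N is 14.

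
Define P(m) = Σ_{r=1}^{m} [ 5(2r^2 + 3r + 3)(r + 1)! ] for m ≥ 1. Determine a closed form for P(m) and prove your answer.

P(m) = (10m + 5)(m + 2)! - 10

We claim P(m) = (10m + 5)(m + 2)! - 10 for all m ≥ 1.
Base step (m = 1): P(1) = 80, and the closed form gives 80. They agree.
Suppose the result is true for m = r, so P(r) = (10r + 5)(r + 2)! - 10.
Then P(r+1) = P(r) + (5(2r^2 + 7r + 8)(r + 2)!) = ((10r + 5)(r + 2)! - 10) + (5(2r^2 + 7r + 8)(r + 2)!).
Simplifying, P(r+1) = (10(r+1) + 5)((r+1) + 2)! - 10,
which is the closed form with m = r+1.
By induction, the statement is established for all m ≥ 1.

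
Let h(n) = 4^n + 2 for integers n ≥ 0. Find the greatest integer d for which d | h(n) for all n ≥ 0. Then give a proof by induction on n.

Computing the first values: h(0) = 3 and h(1) = 6; gcd(3, 6) = 3, so d ≤ 3.
We prove 3 | 4^n + 2 for all n ≥ 0 by induction on n.
For the base case n = 0: h(0) = 3 = 3·(1), so 3 | h(0).
Inductive step: assume the claim holds for n = j, i.e. 3 | h(j). Then
h(j+1) = 4^(j+1) + 2 = 4·(4^j + 2) - 6 = 4·h(j) - 6. The first term is divisible by 3 by the inductive hypothesis, and -6 is divisible by 3. Hence 3 | h(j+1).
Hence, by induction on n, the claim holds for every n ≥ 0.
Therefore the largest such d is 3.

d = 3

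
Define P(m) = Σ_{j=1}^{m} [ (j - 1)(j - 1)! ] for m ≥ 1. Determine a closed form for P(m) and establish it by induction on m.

We claim P(m) = m! - 1 for all m ≥ 1.
Base step (m = 1): P(1) = 0, and the closed form gives 0. They agree.
Suppose the result is true for m = j, so P(j) = j! - 1.
Then P(j+1) = P(j) + (j·j!) = (j! - 1) + (j·j!).
Simplifying, P(j+1) = (j+1)! - 1,
which is the closed form with m = j+1.
By induction, the statement is established for all m ≥ 1.

P(m) = m! - 1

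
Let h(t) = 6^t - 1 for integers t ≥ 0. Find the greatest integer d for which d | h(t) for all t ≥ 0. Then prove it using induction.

Computing the first values: h(0) = 0 and h(1) = 5; gcd(0, 5) = 5, so d ≤ 5.
We prove 5 | 6^t - 1 for all t ≥ 0 by induction on t.
Base step (t = 0): h(0) = 0 = 5·(0), so 5 | h(0).
For the inductive step, assume it holds for an arbitrary k ≥ 0, i.e. 5 | h(k). Then
h(k+1) = 6^(k+1) - 1 = 6·(6^k - 1) + 5 = 6·h(k) + 5. The first term is divisible by 5 by the inductive hypothesis, and 5 is divisible by 5. Hence 5 | h(k+1).
By the principle of mathematical induction, the result holds for all t ≥ 0.
Therefore the largest such d is 5.

d = 5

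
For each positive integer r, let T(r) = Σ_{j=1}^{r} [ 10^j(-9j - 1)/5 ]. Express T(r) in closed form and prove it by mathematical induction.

T(r) = -2·10^r·r

We claim T(r) = -2·10^r·r for all r ≥ 1.
Base case (r = 1): T(1) = -20, and the closed form gives -20. They agree.
Inductive step: suppose the statement holds for some j ≥ 1, so T(j) = -2·10^j·j.
Then T(j+1) = T(j) + (10^j(-18j - 20)) = (-2·10^j·j) + (10^j(-18j - 20)).
Simplifying, T(j+1) = 20·10^j(-j - 1) = -2·10^(j+1)·(j+1),
which is the closed form with r = j+1.
By induction, the statement is established for all r ≥ 1.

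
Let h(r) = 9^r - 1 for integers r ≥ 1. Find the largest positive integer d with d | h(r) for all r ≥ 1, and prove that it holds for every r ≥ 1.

d = 8

Computing the first values: h(1) = 8 and h(2) = 80; gcd(8, 80) = 8, so d ≤ 8.
We prove 8 | 9^r - 1 for all r ≥ 1 by induction on r.
Base step (r = 1): h(1) = 8 = 8·(1), so 8 | h(1).
Inductive step: assume the claim holds for r = k, i.e. 8 | h(k). Then
9^{k+1} − 1^{k+1} = 9·9^k − 1·1^k = 9·(9^k − 1^k) + (8)·1^k. The first term is divisible by 8 by the inductive hypothesis, and the second term (8)·1^k is divisible by 8 since 8 | 8. Hence 8 | h(k+1).
Hence, by induction on r, the claim holds for every r ≥ 1.
Therefore the largest such d is 8.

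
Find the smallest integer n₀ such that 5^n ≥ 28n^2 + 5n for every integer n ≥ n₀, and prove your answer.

At n = 3: 125 < 267, so the inequality fails and n₀ ≥ 4. We prove 5^n ≥ 28n^2 + 5n for all n ≥ 4.
Base step (n = 4): 5^n = 625 and 28n^2 + 5n = 468, so 625 ≥ 468.
Inductive step: assume the claim holds for n = p, so 5^p ≥ 28p^2 + 5p.
Then 5^(p + 1) = 5·(5^p) ≥ 5·(28p^2 + 5p).
Also, for p ≥ 4 we have 5·(28p^2 + 5p) ≥ 28(p+1)^2 + 5(p+1), since 5·(28p^2 + 5p) − (28(p+1)^2 + 5(p+1)) = 112p^2 - 36p - 33, which is nonnegative for all p ≥ 4.
Combining, 5^(p + 1) ≥ 28(p+1)^2 + 5(p+1).
Hence, by induction on n, the claim holds for every n ≥ 4.
Hence the smallest such n₀ is 4.

n₀ = 4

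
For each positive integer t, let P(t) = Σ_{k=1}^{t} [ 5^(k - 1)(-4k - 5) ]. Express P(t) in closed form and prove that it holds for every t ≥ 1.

We claim P(t) = -5^t(t + 1) + 1 for all t ≥ 1.
Base case (t = 1): P(1) = -9, and the closed form gives -9. They agree.
Inductive step: assume the claim holds for t = k, so P(k) = -5^k(k + 1) + 1.
Then P(k+1) = P(k) + (5^k(-4k - 9)) = (-5^k(k + 1) + 1) + (5^k(-4k - 9)).
Simplifying, P(k+1) = -5·5^k·k - 10·5^k + 1 = -5^(k+1)((k+1) + 1) + 1,
which is the closed form with t = k+1.
This completes the induction.

P(t) = -5^t(t + 1) + 1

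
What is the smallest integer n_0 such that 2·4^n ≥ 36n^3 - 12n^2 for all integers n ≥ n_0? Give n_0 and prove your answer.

At n = 5: 2048 < 4200, so the inequality fails and n_0 ≥ 6. We prove 2·4^n ≥ 36n^3 - 12n^2 for all n ≥ 6.
When n = 6: 2·4^n = 8192 and 36n^3 - 12n^2 = 7344, so 8192 ≥ 7344.
Inductive step: suppose the statement holds for some j ≥ 6, so 2·4^j ≥ 36j^3 - 12j^2.
Then 2·4^(j + 1) = 4·(2·4^j) ≥ 4·(36j^3 - 12j^2).
Also, for j ≥ 6 we have 4·(36j^3 - 12j^2) ≥ 36(j+1)^3 - 12(j+1)^2, since 4·(36j^3 - 12j^2) − (36(j+1)^3 - 12(j+1)^2) = 108j^3 - 144j^2 - 84j - 24, which is nonnegative for all j ≥ 6.
Combining, 2·4^(j + 1) ≥ 36(j+1)^3 - 12(j+1)^2.
This completes the induction.
Hence the smallest such n_0 is 6.

n_0 = 6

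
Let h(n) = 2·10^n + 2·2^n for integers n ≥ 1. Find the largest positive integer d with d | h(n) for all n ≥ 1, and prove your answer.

Computing the first values: h(1) = 24 and h(2) = 208; gcd(24, 208) = 8, so d ≤ 8.
We prove 8 | 2·10^n + 2·2^n for all n ≥ 1 by induction on n.
Base case (n = 1): h(1) = 24 = 8·(3), so 8 | h(1).
Inductive step: suppose the statement holds for some p ≥ 1, i.e. 8 | h(p). Then
h(p+1) − 10·h(p) = (2·10^(p+1) + 2·2^(p+1)) − 10·(2·10^p + 2·2^p) = (2)·2^p·(2 − 10) = (-16)·2^p. Since 8 | h(p) by the inductive hypothesis, 8 | 10·h(p); and 8 | -16 since -16 = 8·-2. Therefore 8 | h(p+1).
This completes the induction.
Therefore the largest such d is 8.

d = 8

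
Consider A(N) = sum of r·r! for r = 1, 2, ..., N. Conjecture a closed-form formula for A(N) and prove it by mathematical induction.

A(N) = (N + 1)! - 1

We claim A(N) = (N + 1)! - 1 for all N ≥ 1.
When N = 1: A(1) = 1, and the closed form gives 1. They agree.
Inductive step: assume the claim holds for N = r, so A(r) = (r + 1)! - 1.
Then A(r+1) = A(r) + ((r + 1)(r + 1)!) = ((r + 1)! - 1) + ((r + 1)(r + 1)!).
Simplifying, A(r+1) = ((r+1) + 1)! - 1,
which is the closed form with N = r+1.
Hence, by induction on N, the claim holds for every N ≥ 1.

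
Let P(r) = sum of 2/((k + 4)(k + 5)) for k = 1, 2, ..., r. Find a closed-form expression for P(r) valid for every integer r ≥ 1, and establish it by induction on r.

P(r) = 2r/(5(r + 5))

We claim P(r) = 2r/(5(r + 5)) for all r ≥ 1.
When r = 1: P(1) = 1/15, and the closed form gives 1/15. They agree.
For the inductive step, assume it holds for an arbitrary k ≥ 1, so P(k) = 2k/(5(k + 5)).
Then P(k+1) = P(k) + (2/((k + 5)(k + 6))) = (2k/(5(k + 5))) + (2/((k + 5)(k + 6))).
Simplifying, P(k+1) = 2(k + 1)/(5(k + 6)) = 2(k+1)/(5((k+1) + 5)),
which is the closed form with r = k+1.
Hence, by induction on r, the claim holds for every r ≥ 1.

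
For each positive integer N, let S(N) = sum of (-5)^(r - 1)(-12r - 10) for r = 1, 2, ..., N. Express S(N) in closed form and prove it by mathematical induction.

We claim S(N) = 2(-5)^N(N + 1) - 2 for all N ≥ 1.
When N = 1: S(1) = -22, and the closed form gives -22. They agree.
Inductive step: assume the claim holds for N = r, so S(r) = 2(-5)^r(r + 1) - 2.
Then S(r+1) = S(r) + ((-5)^r(-12r - 22)) = (2(-5)^r(r + 1) - 2) + ((-5)^r(-12r - 22)).
Simplifying, S(r+1) = -10(-5)^r·r - 20(-5)^r - 2 = 2(-5)^(r+1)((r+1) + 1) - 2,
which is the closed form with N = r+1.
Hence, by induction on N, the claim holds for every N ≥ 1.

S(N) = 2(-5)^N(N + 1) - 2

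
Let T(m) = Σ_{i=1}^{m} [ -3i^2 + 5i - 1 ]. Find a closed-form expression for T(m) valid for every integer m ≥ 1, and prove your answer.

We claim T(m) = -m(m^2 - m - 1) for all m ≥ 1.
For the base case m = 1: T(1) = 1, and the closed form gives 1. They agree.
Inductive step: suppose the statement holds for some i ≥ 1, so T(i) = i(-i^2 + i + 1).
Then T(i+1) = T(i) + (-3i^2 - i + 1) = (i(-i^2 + i + 1)) + (-3i^2 - i + 1).
Simplifying, T(i+1) = -(i + 1)(i^2 + i - 1) = -(i+1)((i+1)^2 - (i+1) - 1),
which is the closed form with m = i+1.
By the principle of mathematical induction, the result holds for all m ≥ 1.

T(m) = -m(m^2 - m - 1)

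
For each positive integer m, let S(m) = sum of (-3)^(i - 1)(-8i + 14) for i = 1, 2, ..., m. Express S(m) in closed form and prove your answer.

We claim S(m) = (-3)^m(2m - 3) + 3 for all m ≥ 1.
For the base case m = 1: S(1) = 6, and the closed form gives 6. They agree.
Inductive step: suppose the statement holds for some i ≥ 1, so S(i) = (-3)^i(2i - 3) + 3.
Then S(i+1) = S(i) + ((-3)^i(-8i + 6)) = ((-3)^i(2i - 3) + 3) + ((-3)^i(-8i + 6)).
Simplifying, S(i+1) = -6(-3)^i·i + 3(-3)^i + 3 = (-3)^(i+1)(2(i+1) - 3) + 3,
which is the closed form with m = i+1.
By induction, the statement is established for all m ≥ 1.

S(m) = (-3)^m(2m - 3) + 3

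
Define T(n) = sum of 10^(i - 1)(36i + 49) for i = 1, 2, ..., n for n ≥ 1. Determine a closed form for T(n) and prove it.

We claim T(n) = 10^n(4n + 5) - 5 for all n ≥ 1.
Base case (n = 1): T(1) = 85, and the closed form gives 85. They agree.
Inductive step: assume the claim holds for n = i, so T(i) = 10^i(4i + 5) - 5.
Then T(i+1) = T(i) + (10^i(36i + 85)) = (10^i(4i + 5) - 5) + (10^i(36i + 85)).
Simplifying, T(i+1) = 40·10^i·i + 90·10^i - 5 = 10^(i+1)(4(i+1) + 5) - 5,
which is the closed form with n = i+1.
By the principle of mathematical induction, the result holds for all n ≥ 1.

T(n) = 10^n(4n + 5) - 5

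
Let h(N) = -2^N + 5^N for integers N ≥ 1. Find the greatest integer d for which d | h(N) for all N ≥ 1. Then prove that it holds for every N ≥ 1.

d = 3

Computing the first values: h(1) = 3 and h(2) = 21; gcd(3, 21) = 3, so d ≤ 3.
We prove 3 | -2^N + 5^N for all N ≥ 1 by induction on N.
Base step (N = 1): h(1) = 3 = 3·(1), so 3 | h(1).
Inductive step: suppose the statement holds for some p ≥ 1, i.e. 3 | h(p). Then
5^{p+1} − 2^{p+1} = 5·5^p − 2·2^p = 5·(5^p − 2^p) + (3)·2^p. The first term is divisible by 3 by the inductive hypothesis, and the second term (3)·2^p is divisible by 3 since 3 | 3. Hence 3 | h(p+1).
By the principle of mathematical induction, the result holds for all N ≥ 1.
Therefore the largest such d is 3.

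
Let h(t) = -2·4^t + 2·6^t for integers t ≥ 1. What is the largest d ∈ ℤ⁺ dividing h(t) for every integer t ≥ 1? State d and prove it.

d = 4

Computing the first values: h(1) = 4 and h(2) = 40; gcd(4, 40) = 4, so d ≤ 4.
We prove 4 | -2·4^t + 2·6^t for all t ≥ 1 by induction on t.
For the base case t = 1: h(1) = 4 = 4·(1), so 4 | h(1).
Inductive step: assume the claim holds for t = i, i.e. 4 | h(i). Then
h(i+1) − 6·h(i) = (-2·4^(i+1) + 2·6^(i+1)) − 6·(-2·4^i + 2·6^i) = (-2)·4^i·(4 − 6) = (4)·4^i. Since 4 | h(i) by the inductive hypothesis, 4 | 6·h(i); and 4 | 4 since 4 = 4·1. Therefore 4 | h(i+1).
Hence, by induction on t, the claim holds for every t ≥ 1.
Therefore the largest such d is 4.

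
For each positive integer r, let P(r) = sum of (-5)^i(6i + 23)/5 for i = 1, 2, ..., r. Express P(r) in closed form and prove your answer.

We claim P(r) = (-5)^r(r + 4) - 4 for all r ≥ 1.
Base step (r = 1): P(1) = -29, and the closed form gives -29. They agree.
Suppose the result is true for r = i, so P(i) = (-5)^i(i + 4) - 4.
Then P(i+1) = P(i) + ((-5)^i(-6i - 29)) = ((-5)^i(i + 4) - 4) + ((-5)^i(-6i - 29)).
Simplifying, P(i+1) = -5(-5)^i·i - 25(-5)^i - 4 = (-5)^(i+1)((i+1) + 4) - 4,
which is the closed form with r = i+1.
By the principle of mathematical induction, the result holds for all r ≥ 1.

P(r) = (-5)^r(r + 4) - 4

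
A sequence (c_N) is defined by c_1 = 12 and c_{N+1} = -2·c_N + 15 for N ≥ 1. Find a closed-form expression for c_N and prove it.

c_N = 7(-2)^(N - 1) + 5

Computing the first terms: c_1 = 12, c_2 = -9, c_3 = 33. This suggests c_N = 7(-2)^(N - 1) + 5.
Base step (N = 1): the formula gives 12 = 12 = c_1.
Suppose the result is true for N = p, so c_p = 7(-2)^(p - 1) + 5.
Then c_{p+1} = -2·c_p + 15 = -2·(7(-2)^(p - 1) + 5) + 15 = 7(-2)^p + 5 = 7(-2)^((p+1) - 1) + 5,
which is the claimed formula at N = p+1.
This completes the induction.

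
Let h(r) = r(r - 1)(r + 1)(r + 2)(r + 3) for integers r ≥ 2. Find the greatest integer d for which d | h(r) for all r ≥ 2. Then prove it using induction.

d = 120

Computing the first values: h(2) = 120 and h(3) = 720; gcd(120, 720) = 120, so d ≤ 120.
We prove 120 | r(r - 1)(r + 1)(r + 2)(r + 3) for all r ≥ 2 by induction on r.
Base step (r = 2): h(2) = 120 = 120·(1), so 120 | h(2).
Inductive step: assume the claim holds for r = i, i.e. 120 | h(i). Then
h(i+1) − h(i) = i·(i+1)·(i+2)·(i+3)·(i+4) − (i-1)·i·(i+1)·(i+2)·(i+3) = i·(i+1)·(i+2)·(i+3)·[(i+4) − (i-1)] = 5·i·(i+1)·(i+2)·(i+3). The product of 4 consecutive integers is divisible by (4)! = 24, so h(i+1) − h(i) is divisible by 5·24 = 120. By the inductive hypothesis 120 | h(i), hence 120 | h(i+1).
This completes the induction.
Therefore the largest such d is 120.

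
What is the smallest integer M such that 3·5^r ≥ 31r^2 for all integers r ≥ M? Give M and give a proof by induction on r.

At r = 2: 75 < 124, so the inequality fails and M ≥ 3. We prove 3·5^r ≥ 31r^2 for all r ≥ 3.
When r = 3: 3·5^r = 375 and 31r^2 = 279, so 375 ≥ 279.
Suppose the result is true for r = k, so 3·5^k ≥ 31k^2.
Then 3·5^(k + 1) = 5·(3·5^k) ≥ 5·(31k^2).
Also, for k ≥ 3 we have 5·(31k^2) ≥ 31(k+1)^2, since 5 ≥ (1 + 1/k)^2 for all k ≥ 3.
Combining, 3·5^(k + 1) ≥ 31(k+1)^2.
Hence, by induction on r, the claim holds for every r ≥ 3.
Hence the smallest such M is 3.

M = 3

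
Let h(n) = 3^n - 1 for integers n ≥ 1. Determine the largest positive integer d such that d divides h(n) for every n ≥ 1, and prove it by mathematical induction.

d = 2

Computing the first values: h(1) = 2 and h(2) = 8; gcd(2, 8) = 2, so d ≤ 2.
We prove 2 | 3^n - 1 for all n ≥ 1 by induction on n.
Base case (n = 1): h(1) = 2 = 2·(1), so 2 | h(1).
Inductive step: suppose the statement holds for some p ≥ 1, i.e. 2 | h(p). Then
3^{p+1} − 1^{p+1} = 3·3^p − 1·1^p = 3·(3^p − 1^p) + (2)·1^p. The first term is divisible by 2 by the inductive hypothesis, and the second term (2)·1^p is divisible by 2 since 2 | 2. Hence 2 | h(p+1).
This completes the induction.
Therefore the largest such d is 2.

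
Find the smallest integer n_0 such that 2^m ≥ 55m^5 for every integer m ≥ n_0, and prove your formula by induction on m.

n_0 = 31

At m = 30: 1073741824 < 1336500000, so the inequality fails and n_0 ≥ 31. We prove 2^m ≥ 55m^5 for all m ≥ 31.
When m = 31: 2^m = 2147483648 and 55m^5 = 1574603305, so 2147483648 ≥ 1574603305.
For the inductive step, assume it holds for an arbitrary k ≥ 31, so 2^k ≥ 55k^5.
Then 2^(k + 1) = 2·(2^k) ≥ 2·(55k^5).
Also, for k ≥ 31 we have 2·(55k^5) ≥ 55(k+1)^5, since 2 ≥ (1 + 1/k)^5 for all k ≥ 31.
Combining, 2^(k + 1) ≥ 55(k+1)^5.
This completes the induction.
Hence the smallest such n_0 is 31.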